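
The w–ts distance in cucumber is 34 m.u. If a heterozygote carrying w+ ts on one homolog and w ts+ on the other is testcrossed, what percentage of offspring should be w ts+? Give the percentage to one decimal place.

A map distance of 34 m.u. corresponds to a recombination frequency of 0.340.
The F1 is w+ ts / w ts+, so w ts+ is a parental gamete class with expected frequency (1 − r)/2 = 0.660/2 = 0.3300.
That is 0.3300 = 33.0% of the progeny.

33.0%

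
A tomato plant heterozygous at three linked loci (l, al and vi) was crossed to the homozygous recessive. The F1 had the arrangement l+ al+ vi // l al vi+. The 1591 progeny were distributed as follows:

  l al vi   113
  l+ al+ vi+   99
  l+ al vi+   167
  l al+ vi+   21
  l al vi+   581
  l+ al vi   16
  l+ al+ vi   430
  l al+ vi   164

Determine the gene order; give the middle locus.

al

The two rarest classes, l+ al vi and l al+ vi+, are the double crossovers. Comparing them with the parentals, only the al allele has switched, so al is the middle locus and the order is vi – al – l.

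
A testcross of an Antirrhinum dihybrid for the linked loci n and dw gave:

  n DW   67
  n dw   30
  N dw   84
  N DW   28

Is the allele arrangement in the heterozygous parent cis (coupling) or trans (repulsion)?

The two most frequent classes are N dw (84) and n DW (67); these are the parental (non-recombinant) types.
So the F1 carried N dw on one chromosome and n DW on the other — the recessive alleles are on opposite chromosomes (trans / repulsion).

trans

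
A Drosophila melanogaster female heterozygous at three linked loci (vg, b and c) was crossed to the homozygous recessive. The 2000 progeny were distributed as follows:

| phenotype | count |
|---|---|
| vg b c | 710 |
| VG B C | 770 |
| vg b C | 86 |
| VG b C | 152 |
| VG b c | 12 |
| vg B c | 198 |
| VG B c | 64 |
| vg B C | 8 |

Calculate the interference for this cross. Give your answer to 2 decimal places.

0.36

The two most frequent reciprocal classes, vg b c and VG B C, are the parental types, so the F1 was vg b c / VG B C.
The two rarest classes, VG b c and vg B C, are the double crossovers. Comparing them with the parentals, only the vg allele has switched, so vg is the middle locus and the order is b – vg – c.
b–vg: (350 + 20)/2000 = 0.1850; vg–c: (150 + 20)/2000 = 0.0850.
Expected DCO frequency = 0.1850 × 0.0850 ≈ 0.01572; observed = 20/2000 ≈ 0.01000.
Coefficient of coincidence = 0.01000/0.01572 ≈ 0.64; interference = 1 − 0.64 = 0.36.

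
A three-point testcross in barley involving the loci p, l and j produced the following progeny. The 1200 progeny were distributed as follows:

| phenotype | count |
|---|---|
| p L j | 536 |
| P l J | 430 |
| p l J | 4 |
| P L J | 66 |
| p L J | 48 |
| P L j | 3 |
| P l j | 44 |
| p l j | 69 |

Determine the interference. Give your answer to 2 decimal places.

The two most frequent reciprocal classes, p L j and P l J, are the parental types, so the F1 was p L j / P l J.
The two rarest classes, P L j and p l J, are the double crossovers. Comparing them with the parentals, only the p allele has switched, so p is the middle locus and the order is l – p – j.
l–p: (135 + 7)/1200 = 0.1183; p–j: (92 + 7)/1200 = 0.0825.
Expected DCO frequency = 0.1183 × 0.0825 ≈ 0.00976; observed = 7/1200 ≈ 0.00583.
Coefficient of coincidence = 0.00583/0.00976 ≈ 0.60; interference = 1 − 0.60 = 0.40.

0.40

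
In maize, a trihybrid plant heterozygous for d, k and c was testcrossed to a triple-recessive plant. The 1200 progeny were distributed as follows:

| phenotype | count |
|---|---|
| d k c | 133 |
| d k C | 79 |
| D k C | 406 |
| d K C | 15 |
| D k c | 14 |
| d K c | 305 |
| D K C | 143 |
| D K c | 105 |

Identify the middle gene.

c

The two most frequent reciprocal classes, D k C and d K c, are the parental types, so the F1 was D k C / d K c.
The two rarest classes, D k c and d K C, are the double crossovers. Comparing them with the parentals, only the c allele has switched, so c is the middle locus and the order is k – c – d.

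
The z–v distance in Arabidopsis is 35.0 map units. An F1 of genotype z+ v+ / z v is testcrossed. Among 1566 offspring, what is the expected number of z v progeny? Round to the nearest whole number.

A map distance of 35.0 map units corresponds to a recombination frequency of 0.350.
The F1 is z+ v+ / z v, so z v is a parental gamete class with expected frequency (1 − r)/2 = 0.650/2 = 0.3250.
Expected number = 0.3250 × 1566 = 508.95 ≈ 509.

509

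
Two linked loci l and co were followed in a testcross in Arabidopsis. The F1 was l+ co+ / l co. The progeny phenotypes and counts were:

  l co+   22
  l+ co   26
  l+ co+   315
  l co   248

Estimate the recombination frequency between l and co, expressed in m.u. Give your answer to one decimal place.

The recombinant classes are l+ co and l co+: 26 + 22 = 48.
Recombination frequency = 48/611 = 0.0786 ≈ 7.9%, i.e. 7.9 m.u.

7.9 m.u.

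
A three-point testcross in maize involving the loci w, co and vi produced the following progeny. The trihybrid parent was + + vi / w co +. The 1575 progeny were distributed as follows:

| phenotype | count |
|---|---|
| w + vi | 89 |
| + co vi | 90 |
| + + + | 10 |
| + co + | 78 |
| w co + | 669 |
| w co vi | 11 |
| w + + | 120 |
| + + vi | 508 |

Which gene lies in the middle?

The two rarest classes, + + + and w co vi, are the double crossovers. Comparing them with the parentals, only the vi allele has switched, so vi is the middle locus and the order is co – vi – w.

vi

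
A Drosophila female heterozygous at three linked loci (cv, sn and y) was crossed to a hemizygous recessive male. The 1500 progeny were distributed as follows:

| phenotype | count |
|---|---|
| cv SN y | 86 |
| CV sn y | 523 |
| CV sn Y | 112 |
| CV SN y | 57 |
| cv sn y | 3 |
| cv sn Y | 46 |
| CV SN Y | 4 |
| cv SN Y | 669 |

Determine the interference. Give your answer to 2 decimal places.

0.53

The two most frequent reciprocal classes, CV sn y and cv SN Y, are the parental types, so the F1 was CV sn y / cv SN Y.
The two rarest classes, cv sn y and CV SN Y, are the double crossovers. Comparing them with the parentals, only the cv allele has switched, so cv is the middle locus and the order is sn – cv – y.
sn–cv: (103 + 7)/1500 = 0.0733; cv–y: (198 + 7)/1500 = 0.1367.
Expected DCO frequency = 0.0733 × 0.1367 ≈ 0.01002; observed = 7/1500 ≈ 0.00467.
Coefficient of coincidence = 0.00467/0.01002 ≈ 0.47; interference = 1 − 0.47 = 0.53.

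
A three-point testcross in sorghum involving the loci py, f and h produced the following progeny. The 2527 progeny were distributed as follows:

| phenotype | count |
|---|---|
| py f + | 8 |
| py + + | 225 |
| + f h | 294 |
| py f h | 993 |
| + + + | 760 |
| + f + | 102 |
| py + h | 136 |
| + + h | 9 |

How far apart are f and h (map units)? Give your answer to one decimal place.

The two most frequent reciprocal classes, + + + and py f h, are the parental types, so the F1 was + + + / py f h.
The two rarest classes, + + h and py f +, are the double crossovers. Comparing them with the parentals, only the h allele has switched, so h is the middle locus and the order is f – h – py.
Crossovers in the f–h interval produce the single-crossover classes + f + and py + h (102 + 136 = 238) plus the double crossovers (17).
RF(f–h) = (238 + 17) / 2527 = 255/2527 = 0.1009 → 10.1 map units.

10.1 map units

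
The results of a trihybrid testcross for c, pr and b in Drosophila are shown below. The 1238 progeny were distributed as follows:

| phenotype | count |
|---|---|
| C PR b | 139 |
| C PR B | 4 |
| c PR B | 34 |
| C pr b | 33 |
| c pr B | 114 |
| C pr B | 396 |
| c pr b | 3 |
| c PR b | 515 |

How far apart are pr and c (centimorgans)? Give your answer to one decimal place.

The two most frequent reciprocal classes, c PR b and C pr B, are the parental types, so the F1 was c PR b / C pr B.
The two rarest classes, c pr b and C PR B, are the double crossovers. Comparing them with the parentals, only the pr allele has switched, so pr is the middle locus and the order is c – pr – b.
Crossovers in the c–pr interval produce the single-crossover classes C PR b and c pr B (139 + 114 = 253) plus the double crossovers (7).
RF(c–pr) = (253 + 7) / 1238 = 260/1238 = 0.2100 → 21.0 centimorgans.

21.0 centimorgans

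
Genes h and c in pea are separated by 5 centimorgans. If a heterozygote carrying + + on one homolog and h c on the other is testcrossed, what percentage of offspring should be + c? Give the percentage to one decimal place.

A map distance of 5 centimorgans corresponds to a recombination frequency of 0.050.
The F1 is + + / h c, so + c is a recombinant gamete class with expected frequency r/2 = 0.050/2 = 0.0250.
That is 0.0250 = 2.5% of the progeny.

2.5%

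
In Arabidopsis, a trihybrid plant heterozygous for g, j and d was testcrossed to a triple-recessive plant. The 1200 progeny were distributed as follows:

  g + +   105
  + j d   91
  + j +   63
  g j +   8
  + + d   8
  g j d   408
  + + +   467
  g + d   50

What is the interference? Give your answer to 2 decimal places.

The two most frequent reciprocal classes, + + + and g j d, are the parental types, so the F1 was + + + / g j d.
The two rarest classes, + + d and g j +, are the double crossovers. Comparing them with the parentals, only the d allele has switched, so d is the middle locus and the order is j – d – g.
j–d: (113 + 16)/1200 = 0.1075; d–g: (196 + 16)/1200 = 0.1767.
Expected DCO frequency = 0.1075 × 0.1767 ≈ 0.01900; observed = 16/1200 ≈ 0.01333.
Coefficient of coincidence = 0.01333/0.01900 ≈ 0.70; interference = 1 − 0.70 = 0.30.

0.30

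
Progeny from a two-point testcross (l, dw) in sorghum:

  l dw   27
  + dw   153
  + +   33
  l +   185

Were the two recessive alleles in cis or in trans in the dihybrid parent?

The two most frequent classes are + dw (153) and l + (185); these are the parental (non-recombinant) types.
So the F1 carried + dw on one chromosome and l + on the other — the recessive alleles are on opposite chromosomes (trans / repulsion).

trans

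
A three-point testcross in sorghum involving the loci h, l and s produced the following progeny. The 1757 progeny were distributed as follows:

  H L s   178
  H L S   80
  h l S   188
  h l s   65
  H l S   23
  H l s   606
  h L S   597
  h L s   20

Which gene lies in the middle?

The two most frequent reciprocal classes, H l s and h L S, are the parental types, so the F1 was H l s / h L S.
The two rarest classes, H l S and h L s, are the double crossovers. Comparing them with the parentals, only the s allele has switched, so s is the middle locus and the order is h – s – l.

s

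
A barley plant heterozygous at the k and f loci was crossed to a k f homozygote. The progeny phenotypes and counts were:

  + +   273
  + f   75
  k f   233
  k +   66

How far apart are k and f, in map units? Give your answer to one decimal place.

21.8 map units

The two most frequent classes, + + (273) and k f (233), are the parental types, so the F1 was + + / k f.
The recombinant classes are + f and k +: 75 + 66 = 141.
Recombination frequency = 141/647 = 0.2179 ≈ 21.8%, i.e. 21.8 map units.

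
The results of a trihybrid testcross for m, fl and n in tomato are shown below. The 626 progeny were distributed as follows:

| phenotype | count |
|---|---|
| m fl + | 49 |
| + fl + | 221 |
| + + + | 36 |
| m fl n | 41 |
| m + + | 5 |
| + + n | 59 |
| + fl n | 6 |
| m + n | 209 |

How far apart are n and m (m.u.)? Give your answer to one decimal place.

The two most frequent reciprocal classes, m + n and + fl +, are the parental types, so the F1 was m + n / + fl +.
The two rarest classes, m + + and + fl n, are the double crossovers. Comparing them with the parentals, only the n allele has switched, so n is the middle locus and the order is fl – n – m.
Crossovers in the n–m interval produce the single-crossover classes + + n and m fl + (59 + 49 = 108) plus the double crossovers (11).
RF(n–m) = (108 + 11) / 626 = 119/626 = 0.1901 → 19.0 m.u.

19.0 m.u.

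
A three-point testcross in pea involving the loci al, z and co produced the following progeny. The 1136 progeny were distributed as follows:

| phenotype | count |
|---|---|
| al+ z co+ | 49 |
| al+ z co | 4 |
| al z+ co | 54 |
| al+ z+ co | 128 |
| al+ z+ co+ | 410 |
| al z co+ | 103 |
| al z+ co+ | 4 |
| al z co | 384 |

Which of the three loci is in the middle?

The two most frequent reciprocal classes, al z co and al+ z+ co+, are the parental types, so the F1 was al z co / al+ z+ co+.
The two rarest classes, al+ z co and al z+ co+, are the double crossovers. Comparing them with the parentals, only the al allele has switched, so al is the middle locus and the order is z – al – co.

al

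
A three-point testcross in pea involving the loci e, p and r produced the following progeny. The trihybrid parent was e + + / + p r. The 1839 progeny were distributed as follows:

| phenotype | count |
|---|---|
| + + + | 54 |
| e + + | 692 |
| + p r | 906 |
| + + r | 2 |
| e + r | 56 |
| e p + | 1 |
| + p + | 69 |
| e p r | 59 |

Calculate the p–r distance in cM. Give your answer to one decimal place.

7.0 cM

The two rarest classes, e p + and + + r, are the double crossovers. Comparing them with the parentals, only the p allele has switched, so p is the middle locus and the order is r – p – e.
Crossovers in the r–p interval produce the single-crossover classes e + r and + p + (56 + 69 = 125) plus the double crossovers (3).
RF(r–p) = (125 + 3) / 1839 = 128/1839 = 0.0696 → 7.0 cM.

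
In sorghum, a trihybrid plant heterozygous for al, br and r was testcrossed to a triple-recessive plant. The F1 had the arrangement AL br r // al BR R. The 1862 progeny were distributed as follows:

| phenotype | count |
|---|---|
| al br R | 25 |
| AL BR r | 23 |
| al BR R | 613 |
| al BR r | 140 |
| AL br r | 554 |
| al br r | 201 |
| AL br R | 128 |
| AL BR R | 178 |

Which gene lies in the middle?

The two rarest classes, AL BR r and al br R, are the double crossovers. Comparing them with the parentals, only the br allele has switched, so br is the middle locus and the order is r – br – al.

br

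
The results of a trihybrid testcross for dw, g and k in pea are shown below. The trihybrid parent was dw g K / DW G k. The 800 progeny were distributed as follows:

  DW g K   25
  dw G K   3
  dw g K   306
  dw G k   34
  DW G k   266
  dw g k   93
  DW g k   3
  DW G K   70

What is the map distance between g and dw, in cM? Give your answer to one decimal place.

8.1 cM

The two rarest classes, dw G K and DW g k, are the double crossovers. Comparing them with the parentals, only the g allele has switched, so g is the middle locus and the order is dw – g – k.
Crossovers in the dw–g interval produce the single-crossover classes DW g K and dw G k (25 + 34 = 59) plus the double crossovers (6).
RF(dw–g) = (59 + 6) / 800 = 65/800 = 0.0813 → 8.1 cM.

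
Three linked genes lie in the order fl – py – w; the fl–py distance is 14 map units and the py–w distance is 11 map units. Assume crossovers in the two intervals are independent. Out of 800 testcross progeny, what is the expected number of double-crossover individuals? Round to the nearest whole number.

12

Map distances give recombination frequencies of 0.140 and 0.110 for the two intervals.
With no interference, expected double-crossover frequency = 0.140 × 0.110 = 0.01540.
Expected number = 0.01540 × 800 = 12.32 ≈ 12.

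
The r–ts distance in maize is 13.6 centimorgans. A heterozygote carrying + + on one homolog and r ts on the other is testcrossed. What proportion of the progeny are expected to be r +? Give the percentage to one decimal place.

6.8%

A map distance of 13.6 centimorgans corresponds to a recombination frequency of 0.136.
The F1 is + + / r ts, so r + is a recombinant gamete class with expected frequency r/2 = 0.136/2 = 0.0680.
That is 0.0680 = 6.8% of the progeny.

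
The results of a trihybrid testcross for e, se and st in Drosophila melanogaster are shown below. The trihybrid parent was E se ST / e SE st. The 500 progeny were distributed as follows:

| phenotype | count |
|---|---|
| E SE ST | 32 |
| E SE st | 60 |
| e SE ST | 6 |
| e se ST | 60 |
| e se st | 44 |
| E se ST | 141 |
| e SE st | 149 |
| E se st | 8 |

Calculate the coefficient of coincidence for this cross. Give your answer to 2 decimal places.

The two rarest classes, E se st and e SE ST, are the double crossovers. Comparing them with the parentals, only the st allele has switched, so st is the middle locus and the order is e – st – se.
e–st: (120 + 14)/500 = 0.2680; st–se: (76 + 14)/500 = 0.1800.
Expected DCO frequency = 0.2680 × 0.1800 ≈ 0.04824; observed = 14/500 ≈ 0.02800.
Coefficient of coincidence = 0.02800/0.04824 ≈ 0.58.

0.58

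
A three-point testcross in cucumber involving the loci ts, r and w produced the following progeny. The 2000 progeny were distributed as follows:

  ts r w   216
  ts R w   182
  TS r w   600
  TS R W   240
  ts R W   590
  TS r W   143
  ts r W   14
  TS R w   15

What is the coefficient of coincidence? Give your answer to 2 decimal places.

0.34

The two most frequent reciprocal classes, ts R W and TS r w, are the parental types, so the F1 was ts R W / TS r w.
The two rarest classes, ts r W and TS R w, are the double crossovers. Comparing them with the parentals, only the r allele has switched, so r is the middle locus and the order is w – r – ts.
w–r: (325 + 29)/2000 = 0.1770; r–ts: (456 + 29)/2000 = 0.2425.
Expected DCO frequency = 0.1770 × 0.2425 ≈ 0.04292; observed = 29/2000 ≈ 0.01450.
Coefficient of coincidence = 0.01450/0.04292 ≈ 0.34.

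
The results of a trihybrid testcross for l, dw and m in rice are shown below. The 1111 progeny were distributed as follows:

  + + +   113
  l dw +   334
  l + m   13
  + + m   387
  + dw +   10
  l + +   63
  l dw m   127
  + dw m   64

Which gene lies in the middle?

The two most frequent reciprocal classes, + + m and l dw +, are the parental types, so the F1 was + + m / l dw +.
The two rarest classes, l + m and + dw +, are the double crossovers. Comparing them with the parentals, only the l allele has switched, so l is the middle locus and the order is m – l – dw.

l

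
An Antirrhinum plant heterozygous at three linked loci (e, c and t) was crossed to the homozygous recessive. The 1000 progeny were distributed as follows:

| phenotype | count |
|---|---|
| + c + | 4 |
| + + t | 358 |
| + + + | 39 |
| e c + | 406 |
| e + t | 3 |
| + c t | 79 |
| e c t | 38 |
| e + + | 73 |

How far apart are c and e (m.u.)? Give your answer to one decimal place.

15.9 m.u.

The two most frequent reciprocal classes, e c + and + + t, are the parental types, so the F1 was e c + / + + t.
The two rarest classes, + c + and e + t, are the double crossovers. Comparing them with the parentals, only the e allele has switched, so e is the middle locus and the order is c – e – t.
Crossovers in the c–e interval produce the single-crossover classes e + + and + c t (73 + 79 = 152) plus the double crossovers (7).
RF(c–e) = (152 + 7) / 1000 = 159/1000 = 0.1590 → 15.9 m.u.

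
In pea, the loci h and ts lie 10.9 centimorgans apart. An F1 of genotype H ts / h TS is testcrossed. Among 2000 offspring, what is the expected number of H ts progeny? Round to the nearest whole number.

891

A map distance of 10.9 centimorgans corresponds to a recombination frequency of 0.109.
The F1 is H ts / h TS, so H ts is a parental gamete class with expected frequency (1 − r)/2 = 0.891/2 = 0.4455.
Expected number = 0.4455 × 2000 = 891.00 ≈ 891.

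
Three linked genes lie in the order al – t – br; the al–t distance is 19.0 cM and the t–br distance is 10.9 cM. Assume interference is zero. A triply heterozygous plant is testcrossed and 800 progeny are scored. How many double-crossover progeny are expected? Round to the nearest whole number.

Map distances give recombination frequencies of 0.190 and 0.109 for the two intervals.
With no interference, expected double-crossover frequency = 0.190 × 0.109 = 0.02071.
Expected number = 0.02071 × 800 = 16.57 ≈ 17.

17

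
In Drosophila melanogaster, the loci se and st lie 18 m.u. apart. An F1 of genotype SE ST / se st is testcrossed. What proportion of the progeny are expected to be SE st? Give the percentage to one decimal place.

A map distance of 18 m.u. corresponds to a recombination frequency of 0.180.
The F1 is SE ST / se st, so SE st is a recombinant gamete class with expected frequency r/2 = 0.180/2 = 0.0900.
That is 0.0900 = 9.0% of the progeny.

9.0%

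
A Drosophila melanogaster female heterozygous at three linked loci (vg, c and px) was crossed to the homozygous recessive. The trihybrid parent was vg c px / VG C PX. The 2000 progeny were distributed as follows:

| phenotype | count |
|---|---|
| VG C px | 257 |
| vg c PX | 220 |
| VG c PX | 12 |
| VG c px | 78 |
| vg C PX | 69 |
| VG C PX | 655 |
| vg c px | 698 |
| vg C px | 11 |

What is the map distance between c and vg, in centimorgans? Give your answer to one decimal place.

8.5 centimorgans

The two rarest classes, vg C px and VG c PX, are the double crossovers. Comparing them with the parentals, only the c allele has switched, so c is the middle locus and the order is px – c – vg.
Crossovers in the c–vg interval produce the single-crossover classes VG c px and vg C PX (78 + 69 = 147) plus the double crossovers (23).
RF(c–vg) = (147 + 23) / 2000 = 170/2000 = 0.0850 → 8.5 centimorgans.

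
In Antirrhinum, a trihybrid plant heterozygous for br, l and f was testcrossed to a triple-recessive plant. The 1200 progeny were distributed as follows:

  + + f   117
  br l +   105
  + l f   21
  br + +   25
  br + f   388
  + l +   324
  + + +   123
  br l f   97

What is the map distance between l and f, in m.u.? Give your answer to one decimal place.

The two most frequent reciprocal classes, br + f and + l +, are the parental types, so the F1 was br + f / + l +.
The two rarest classes, br + + and + l f, are the double crossovers. Comparing them with the parentals, only the f allele has switched, so f is the middle locus and the order is l – f – br.
Crossovers in the l–f interval produce the single-crossover classes br l f and + + + (97 + 123 = 220) plus the double crossovers (46).
RF(l–f) = (220 + 46) / 1200 = 266/1200 = 0.2217 → 22.2 m.u.

22.2 m.u.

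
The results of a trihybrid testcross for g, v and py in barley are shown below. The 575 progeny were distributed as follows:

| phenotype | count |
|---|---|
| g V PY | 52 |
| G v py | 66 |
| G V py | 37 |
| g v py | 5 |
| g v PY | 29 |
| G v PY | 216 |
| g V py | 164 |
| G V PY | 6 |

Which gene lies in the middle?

v

The two most frequent reciprocal classes, G v PY and g V py, are the parental types, so the F1 was G v PY / g V py.
The two rarest classes, G V PY and g v py, are the double crossovers. Comparing them with the parentals, only the v allele has switched, so v is the middle locus and the order is g – v – py.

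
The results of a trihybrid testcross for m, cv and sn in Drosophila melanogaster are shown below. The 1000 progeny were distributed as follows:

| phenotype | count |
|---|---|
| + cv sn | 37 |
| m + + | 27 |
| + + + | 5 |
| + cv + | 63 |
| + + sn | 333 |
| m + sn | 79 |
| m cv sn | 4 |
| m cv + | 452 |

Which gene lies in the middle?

sn

The two most frequent reciprocal classes, + + sn and m cv +, are the parental types, so the F1 was + + sn / m cv +.
The two rarest classes, + + + and m cv sn, are the double crossovers. Comparing them with the parentals, only the sn allele has switched, so sn is the middle locus and the order is cv – sn – m.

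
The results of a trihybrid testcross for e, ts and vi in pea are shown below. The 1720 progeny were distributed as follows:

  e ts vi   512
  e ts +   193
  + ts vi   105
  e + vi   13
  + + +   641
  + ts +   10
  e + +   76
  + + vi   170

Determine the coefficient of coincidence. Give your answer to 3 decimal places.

0.502

The two most frequent reciprocal classes, + + + and e ts vi, are the parental types, so the F1 was + + + / e ts vi.
The two rarest classes, + ts + and e + vi, are the double crossovers. Comparing them with the parentals, only the ts allele has switched, so ts is the middle locus and the order is e – ts – vi.
e–ts: (181 + 23)/1720 = 0.1186; ts–vi: (363 + 23)/1720 = 0.2244.
Expected DCO frequency = 0.1186 × 0.2244 ≈ 0.02661; observed = 23/1720 ≈ 0.01337.
Coefficient of coincidence = 0.01337/0.02661 ≈ 0.502.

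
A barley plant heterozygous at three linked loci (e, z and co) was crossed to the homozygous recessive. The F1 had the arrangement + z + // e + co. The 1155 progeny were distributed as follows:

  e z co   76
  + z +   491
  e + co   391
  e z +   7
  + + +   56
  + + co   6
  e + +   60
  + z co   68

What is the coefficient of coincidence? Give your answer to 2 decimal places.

0.73

The two rarest classes, e z + and + + co, are the double crossovers. Comparing them with the parentals, only the e allele has switched, so e is the middle locus and the order is co – e – z.
co–e: (128 + 13)/1155 = 0.1221; e–z: (132 + 13)/1155 = 0.1255.
Expected DCO frequency = 0.1221 × 0.1255 ≈ 0.01532; observed = 13/1155 ≈ 0.01126.
Coefficient of coincidence = 0.01126/0.01532 ≈ 0.73.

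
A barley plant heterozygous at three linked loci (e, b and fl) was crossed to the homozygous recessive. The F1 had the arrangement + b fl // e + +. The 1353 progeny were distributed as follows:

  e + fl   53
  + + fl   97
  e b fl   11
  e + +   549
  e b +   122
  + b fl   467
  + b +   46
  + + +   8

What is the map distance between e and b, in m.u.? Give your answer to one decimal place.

17.6 m.u.

The two rarest classes, e b fl and + + +, are the double crossovers. Comparing them with the parentals, only the e allele has switched, so e is the middle locus and the order is b – e – fl.
Crossovers in the b–e interval produce the single-crossover classes + + fl and e b + (97 + 122 = 219) plus the double crossovers (19).
RF(b–e) = (219 + 19) / 1353 = 238/1353 = 0.1759 → 17.6 m.u.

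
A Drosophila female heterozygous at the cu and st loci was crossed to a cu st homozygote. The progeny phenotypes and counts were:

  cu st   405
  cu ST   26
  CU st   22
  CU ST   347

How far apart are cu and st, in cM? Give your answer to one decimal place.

The two most frequent classes, CU ST (347) and cu st (405), are the parental types, so the F1 was CU ST / cu st.
The recombinant classes are CU st and cu ST: 22 + 26 = 48.
Recombination frequency = 48/800 = 0.0600 ≈ 6.0%, i.e. 6.0 cM.

6.0 cM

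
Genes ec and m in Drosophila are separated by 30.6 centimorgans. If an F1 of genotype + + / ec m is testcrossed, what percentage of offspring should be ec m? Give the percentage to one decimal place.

A map distance of 30.6 centimorgans corresponds to a recombination frequency of 0.306.
The F1 is + + / ec m, so ec m is a parental gamete class with expected frequency (1 − r)/2 = 0.694/2 = 0.3470.
That is 0.3470 = 34.7% of the progeny.

34.7%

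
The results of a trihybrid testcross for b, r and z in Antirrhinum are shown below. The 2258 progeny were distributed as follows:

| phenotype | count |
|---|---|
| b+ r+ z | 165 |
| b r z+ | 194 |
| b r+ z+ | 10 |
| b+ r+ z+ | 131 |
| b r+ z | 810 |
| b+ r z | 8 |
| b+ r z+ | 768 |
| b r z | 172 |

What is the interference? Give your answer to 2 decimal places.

The two most frequent reciprocal classes, b r+ z and b+ r z+, are the parental types, so the F1 was b r+ z / b+ r z+.
The two rarest classes, b r+ z+ and b+ r z, are the double crossovers. Comparing them with the parentals, only the z allele has switched, so z is the middle locus and the order is b – z – r.
b–z: (359 + 18)/2258 = 0.1670; z–r: (303 + 18)/2258 = 0.1422.
Expected DCO frequency = 0.1670 × 0.1422 ≈ 0.02375; observed = 18/2258 ≈ 0.00797.
Coefficient of coincidence = 0.00797/0.02375 ≈ 0.34; interference = 1 − 0.34 = 0.66.

0.66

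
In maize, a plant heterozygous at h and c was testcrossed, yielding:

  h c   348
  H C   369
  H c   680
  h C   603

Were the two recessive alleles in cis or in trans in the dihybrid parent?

trans

The two most frequent classes are H c (680) and h C (603); these are the parental (non-recombinant) types.
So the F1 carried H c on one chromosome and h C on the other — the recessive alleles are on opposite chromosomes (trans / repulsion).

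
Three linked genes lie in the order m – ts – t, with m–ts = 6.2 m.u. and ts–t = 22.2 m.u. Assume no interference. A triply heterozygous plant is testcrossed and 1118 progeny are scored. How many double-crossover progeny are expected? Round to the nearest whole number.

15

Map distances give recombination frequencies of 0.062 and 0.222 for the two intervals.
With no interference, expected double-crossover frequency = 0.062 × 0.222 = 0.01376.
Expected number = 0.01376 × 1118 = 15.39 ≈ 15.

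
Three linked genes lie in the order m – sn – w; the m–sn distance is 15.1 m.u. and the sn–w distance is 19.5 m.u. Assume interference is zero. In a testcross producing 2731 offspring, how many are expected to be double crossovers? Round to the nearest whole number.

Map distances give recombination frequencies of 0.151 and 0.195 for the two intervals.
With no interference, expected double-crossover frequency = 0.151 × 0.195 = 0.02944.
Expected number = 0.02944 × 2731 = 80.41 ≈ 80.

80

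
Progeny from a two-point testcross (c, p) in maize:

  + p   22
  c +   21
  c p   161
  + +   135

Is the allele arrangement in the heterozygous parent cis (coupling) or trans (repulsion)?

The two most frequent classes are + + (135) and c p (161); these are the parental (non-recombinant) types.
So the F1 carried + + on one chromosome and c p on the other — the recessive alleles are on the same chromosome (cis / coupling).

cis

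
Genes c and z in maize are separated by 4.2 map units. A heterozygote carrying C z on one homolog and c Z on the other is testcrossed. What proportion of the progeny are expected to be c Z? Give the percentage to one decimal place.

A map distance of 4.2 map units corresponds to a recombination frequency of 0.042.
The F1 is C z / c Z, so c Z is a parental gamete class with expected frequency (1 − r)/2 = 0.958/2 = 0.4790.
That is 0.4790 = 47.9% of the progeny.

47.9%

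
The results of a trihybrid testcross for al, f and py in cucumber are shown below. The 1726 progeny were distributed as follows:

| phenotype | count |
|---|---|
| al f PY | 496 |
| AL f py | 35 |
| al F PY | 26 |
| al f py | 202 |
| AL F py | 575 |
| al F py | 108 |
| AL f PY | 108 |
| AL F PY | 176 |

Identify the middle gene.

The two most frequent reciprocal classes, al f PY and AL F py, are the parental types, so the F1 was al f PY / AL F py.
The two rarest classes, al F PY and AL f py, are the double crossovers. Comparing them with the parentals, only the f allele has switched, so f is the middle locus and the order is al – f – py.

f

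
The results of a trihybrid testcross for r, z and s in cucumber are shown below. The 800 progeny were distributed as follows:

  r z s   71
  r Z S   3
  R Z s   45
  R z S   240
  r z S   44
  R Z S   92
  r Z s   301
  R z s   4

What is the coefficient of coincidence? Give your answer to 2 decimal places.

The two most frequent reciprocal classes, R z S and r Z s, are the parental types, so the F1 was R z S / r Z s.
The two rarest classes, R z s and r Z S, are the double crossovers. Comparing them with the parentals, only the s allele has switched, so s is the middle locus and the order is r – s – z.
r–s: (89 + 7)/800 = 0.1200; s–z: (163 + 7)/800 = 0.2125.
Expected DCO frequency = 0.1200 × 0.2125 ≈ 0.02550; observed = 7/800 ≈ 0.00875.
Coefficient of coincidence = 0.00875/0.02550 ≈ 0.34.

0.34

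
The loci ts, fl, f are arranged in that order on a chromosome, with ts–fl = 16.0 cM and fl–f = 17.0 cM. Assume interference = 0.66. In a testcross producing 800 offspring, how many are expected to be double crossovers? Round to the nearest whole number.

Map distances give recombination frequencies of 0.160 and 0.170 for the two intervals.
With interference 0.66 (so coincidence = 0.34), expected double-crossover frequency = 0.160 × 0.170 × 0.34 = 0.00925.
Expected number = 0.00925 × 800 = 7.40 ≈ 7.

7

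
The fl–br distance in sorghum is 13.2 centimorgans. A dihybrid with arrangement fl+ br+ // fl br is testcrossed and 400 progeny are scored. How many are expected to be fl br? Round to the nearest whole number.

174

A map distance of 13.2 centimorgans corresponds to a recombination frequency of 0.132.
The F1 is fl+ br+ / fl br, so fl br is a parental gamete class with expected frequency (1 − r)/2 = 0.868/2 = 0.4340.
Expected number = 0.4340 × 400 = 173.60 ≈ 174.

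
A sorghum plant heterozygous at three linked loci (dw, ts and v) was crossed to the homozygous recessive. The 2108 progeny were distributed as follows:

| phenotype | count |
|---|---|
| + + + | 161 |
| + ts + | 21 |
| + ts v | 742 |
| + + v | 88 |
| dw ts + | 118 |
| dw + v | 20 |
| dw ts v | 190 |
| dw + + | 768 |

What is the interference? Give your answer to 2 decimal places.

The two most frequent reciprocal classes, + ts v and dw + +, are the parental types, so the F1 was + ts v / dw + +.
The two rarest classes, + ts + and dw + v, are the double crossovers. Comparing them with the parentals, only the v allele has switched, so v is the middle locus and the order is ts – v – dw.
ts–v: (206 + 41)/2108 = 0.1172; v–dw: (351 + 41)/2108 = 0.1860.
Expected DCO frequency = 0.1172 × 0.1860 ≈ 0.02180; observed = 41/2108 ≈ 0.01945.
Coefficient of coincidence = 0.01945/0.02180 ≈ 0.89; interference = 1 − 0.89 = 0.11.

0.11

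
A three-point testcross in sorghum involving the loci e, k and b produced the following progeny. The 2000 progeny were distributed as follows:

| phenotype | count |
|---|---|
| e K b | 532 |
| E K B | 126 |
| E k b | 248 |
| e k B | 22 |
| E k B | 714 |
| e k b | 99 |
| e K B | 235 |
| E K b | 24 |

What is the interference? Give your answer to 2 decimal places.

The two most frequent reciprocal classes, E k B and e K b, are the parental types, so the F1 was E k B / e K b.
The two rarest classes, e k B and E K b, are the double crossovers. Comparing them with the parentals, only the e allele has switched, so e is the middle locus and the order is b – e – k.
b–e: (483 + 46)/2000 = 0.2645; e–k: (225 + 46)/2000 = 0.1355.
Expected DCO frequency = 0.2645 × 0.1355 ≈ 0.03584; observed = 46/2000 ≈ 0.02300.
Coefficient of coincidence = 0.02300/0.03584 ≈ 0.64; interference = 1 − 0.64 = 0.36.

0.36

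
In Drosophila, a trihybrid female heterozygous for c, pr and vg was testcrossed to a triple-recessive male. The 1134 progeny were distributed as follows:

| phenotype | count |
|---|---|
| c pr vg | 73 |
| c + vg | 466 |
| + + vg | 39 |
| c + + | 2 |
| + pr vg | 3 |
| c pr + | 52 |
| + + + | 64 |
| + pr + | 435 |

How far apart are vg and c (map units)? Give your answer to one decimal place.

The two most frequent reciprocal classes, + pr + and c + vg, are the parental types, so the F1 was + pr + / c + vg.
The two rarest classes, + pr vg and c + +, are the double crossovers. Comparing them with the parentals, only the vg allele has switched, so vg is the middle locus and the order is pr – vg – c.
Crossovers in the vg–c interval produce the single-crossover classes c pr + and + + vg (52 + 39 = 91) plus the double crossovers (5).
RF(vg–c) = (91 + 5) / 1134 = 96/1134 = 0.0847 → 8.5 map units.

8.5 map units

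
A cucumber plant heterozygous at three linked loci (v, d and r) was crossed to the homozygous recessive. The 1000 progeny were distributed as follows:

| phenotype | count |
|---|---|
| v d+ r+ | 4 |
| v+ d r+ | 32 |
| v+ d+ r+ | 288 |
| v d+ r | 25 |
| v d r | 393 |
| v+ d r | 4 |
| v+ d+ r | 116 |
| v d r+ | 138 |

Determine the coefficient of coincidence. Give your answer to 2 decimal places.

The two most frequent reciprocal classes, v+ d+ r+ and v d r, are the parental types, so the F1 was v+ d+ r+ / v d r.
The two rarest classes, v d+ r+ and v+ d r, are the double crossovers. Comparing them with the parentals, only the v allele has switched, so v is the middle locus and the order is d – v – r.
d–v: (57 + 8)/1000 = 0.0650; v–r: (254 + 8)/1000 = 0.2620.
Expected DCO frequency = 0.0650 × 0.2620 ≈ 0.01703; observed = 8/1000 ≈ 0.00800.
Coefficient of coincidence = 0.00800/0.01703 ≈ 0.47.

0.47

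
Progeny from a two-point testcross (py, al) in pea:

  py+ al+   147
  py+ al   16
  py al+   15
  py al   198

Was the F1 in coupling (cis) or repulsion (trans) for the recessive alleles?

cis

The two most frequent classes are py+ al+ (147) and py al (198); these are the parental (non-recombinant) types.
So the F1 carried py+ al+ on one chromosome and py al on the other — the recessive alleles are on the same chromosome (cis / coupling).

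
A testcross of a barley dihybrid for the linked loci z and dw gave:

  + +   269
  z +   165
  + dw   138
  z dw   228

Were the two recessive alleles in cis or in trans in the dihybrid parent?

cis

The two most frequent classes are + + (269) and z dw (228); these are the parental (non-recombinant) types.
So the F1 carried + + on one chromosome and z dw on the other — the recessive alleles are on the same chromosome (cis / coupling).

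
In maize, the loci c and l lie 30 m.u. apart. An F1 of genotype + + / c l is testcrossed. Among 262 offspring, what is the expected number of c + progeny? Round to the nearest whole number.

A map distance of 30 m.u. corresponds to a recombination frequency of 0.300.
The F1 is + + / c l, so c + is a recombinant gamete class with expected frequency r/2 = 0.300/2 = 0.1500.
Expected number = 0.1500 × 262 = 39.30 ≈ 39.

39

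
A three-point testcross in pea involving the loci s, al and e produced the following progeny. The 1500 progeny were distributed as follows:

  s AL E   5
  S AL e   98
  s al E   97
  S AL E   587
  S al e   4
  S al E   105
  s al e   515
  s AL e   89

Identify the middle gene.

s

The two most frequent reciprocal classes, s al e and S AL E, are the parental types, so the F1 was s al e / S AL E.
The two rarest classes, S al e and s AL E, are the double crossovers. Comparing them with the parentals, only the s allele has switched, so s is the middle locus and the order is al – s – e.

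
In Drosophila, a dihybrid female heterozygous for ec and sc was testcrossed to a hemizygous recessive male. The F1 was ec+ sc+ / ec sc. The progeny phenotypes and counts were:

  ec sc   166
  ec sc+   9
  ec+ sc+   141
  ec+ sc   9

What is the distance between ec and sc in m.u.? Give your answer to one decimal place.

The recombinant classes are ec+ sc and ec sc+: 9 + 9 = 18.
Recombination frequency = 18/325 = 0.0554 ≈ 5.5%, i.e. 5.5 m.u.

5.5 m.u.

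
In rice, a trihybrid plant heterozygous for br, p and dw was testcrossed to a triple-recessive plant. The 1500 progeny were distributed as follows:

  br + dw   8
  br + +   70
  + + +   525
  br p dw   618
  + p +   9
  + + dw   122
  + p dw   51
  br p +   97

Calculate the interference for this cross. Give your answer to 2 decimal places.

The two most frequent reciprocal classes, + + + and br p dw, are the parental types, so the F1 was + + + / br p dw.
The two rarest classes, + p + and br + dw, are the double crossovers. Comparing them with the parentals, only the p allele has switched, so p is the middle locus and the order is dw – p – br.
dw–p: (219 + 17)/1500 = 0.1573; p–br: (121 + 17)/1500 = 0.0920.
Expected DCO frequency = 0.1573 × 0.0920 ≈ 0.01447; observed = 17/1500 ≈ 0.01133.
Coefficient of coincidence = 0.01133/0.01447 ≈ 0.78; interference = 1 − 0.78 = 0.22.

0.22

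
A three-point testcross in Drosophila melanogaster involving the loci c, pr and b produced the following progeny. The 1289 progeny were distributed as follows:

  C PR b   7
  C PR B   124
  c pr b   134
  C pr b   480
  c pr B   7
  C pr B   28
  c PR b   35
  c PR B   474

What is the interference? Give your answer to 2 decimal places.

The two most frequent reciprocal classes, c PR B and C pr b, are the parental types, so the F1 was c PR B / C pr b.
The two rarest classes, c pr B and C PR b, are the double crossovers. Comparing them with the parentals, only the pr allele has switched, so pr is the middle locus and the order is b – pr – c.
b–pr: (63 + 14)/1289 = 0.0597; pr–c: (258 + 14)/1289 = 0.2110.
Expected DCO frequency = 0.0597 × 0.2110 ≈ 0.01260; observed = 14/1289 ≈ 0.01086.
Coefficient of coincidence = 0.01086/0.01260 ≈ 0.86; interference = 1 − 0.86 = 0.14.

0.14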